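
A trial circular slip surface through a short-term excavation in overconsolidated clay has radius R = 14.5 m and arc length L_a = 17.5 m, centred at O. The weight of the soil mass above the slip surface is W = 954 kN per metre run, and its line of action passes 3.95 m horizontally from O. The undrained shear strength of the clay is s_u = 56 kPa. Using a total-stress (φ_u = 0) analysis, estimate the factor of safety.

Taking moments about the centre O, the resisting moment is provided by the undrained shear strength acting along the arc:
M_R = s_u·L_a·R = 56·17.50·14.5 = 14210.0 kN·m/m
M_D = W·d = 954·3.95 = 3768.3 kN·m/m
FS = M_R / M_D = 14210.0 / 3768.3 = 3.771

FS = 3.77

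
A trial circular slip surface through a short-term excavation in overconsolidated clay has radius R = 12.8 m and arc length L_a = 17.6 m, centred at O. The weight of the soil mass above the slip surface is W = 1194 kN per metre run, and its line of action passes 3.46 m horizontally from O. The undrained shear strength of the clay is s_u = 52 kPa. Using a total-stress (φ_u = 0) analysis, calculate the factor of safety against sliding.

FS = 2.84

Taking moments about the centre O, the resisting moment is provided by the undrained shear strength acting along the arc:
M_R = s_u·L_a·R = 52·17.60·12.8 = 11714.6 kN·m/m
M_D = W·d = 1194·3.46 = 4131.2 kN·m/m
FS = M_R / M_D = 11714.6 / 4131.2 = 2.836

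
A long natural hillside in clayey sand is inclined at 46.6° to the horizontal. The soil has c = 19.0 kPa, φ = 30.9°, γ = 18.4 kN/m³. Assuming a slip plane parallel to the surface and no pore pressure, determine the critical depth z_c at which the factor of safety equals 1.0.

Setting FS = 1.00 in FS = [c + γz cos²β tanφ] / [γz sinβ cosβ] and solving for z:
z = c / [γ cosβ (FS·sinβ − cosβ·tanφ)]
  = 19.0 / [18.4·cos46.6°·(1.00·sin46.6° − cos46.6°·tan30.9°)]
  = 19.0 / [18.4·0.6871·(1.00·0.7266 − 0.6871·0.5985)]
  = 19.0 / 3.9869 = 4.766 m

z_c = 4.77 m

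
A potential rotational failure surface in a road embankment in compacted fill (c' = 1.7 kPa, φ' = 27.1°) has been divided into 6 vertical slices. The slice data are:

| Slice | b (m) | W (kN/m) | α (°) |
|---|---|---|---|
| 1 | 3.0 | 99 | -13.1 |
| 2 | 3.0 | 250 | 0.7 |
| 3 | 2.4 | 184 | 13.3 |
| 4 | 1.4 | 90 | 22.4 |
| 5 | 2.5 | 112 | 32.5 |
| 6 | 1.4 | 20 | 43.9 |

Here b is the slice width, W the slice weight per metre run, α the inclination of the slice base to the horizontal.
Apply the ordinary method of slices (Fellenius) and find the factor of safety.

FS = 2.99

Ordinary method of slices: FS = Σ[c'·Δl_i + (W_i cosα_i)·tanφ'] / Σ W_i sinα_i, with Δl_i = b_i / cosα_i.
Slice 1: Δl = 3.0/cos(-13.1°) = 3.080 m; N'_1 = 99·cos(-13.1°) = 96.4; c'Δl = 5.24; W sinα = -22.4
Slice 2: Δl = 3.0/cos0.7° = 3.000 m; N'_2 = 250·cos0.7° = 250.0; c'Δl = 5.10; W sinα = 3.1
Slice 3: Δl = 2.4/cos13.3° = 2.466 m; N'_3 = 184·cos13.3° = 179.1; c'Δl = 4.19; W sinα = 42.3
Slice 4: Δl = 1.4/cos22.4° = 1.514 m; N'_4 = 90·cos22.4° = 83.2; c'Δl = 2.57; W sinα = 34.3
Slice 5: Δl = 2.5/cos32.5° = 2.964 m; N'_5 = 112·cos32.5° = 94.5; c'Δl = 5.04; W sinα = 60.2
Slice 6: Δl = 1.4/cos43.9° = 1.943 m; N'_6 = 20·cos43.9° = 14.4; c'Δl = 3.30; W sinα = 13.9
Σc'Δl = 25.4 kN/m; ΣN' = 717.5 kN/m; ΣW sinα = 131.3 kN/m
Resisting = 25.4 + 717.5·tan27.1° = 25.4 + 367.2 = 392.6 kN/m
FS = 392.6 / 131.3 = 2.991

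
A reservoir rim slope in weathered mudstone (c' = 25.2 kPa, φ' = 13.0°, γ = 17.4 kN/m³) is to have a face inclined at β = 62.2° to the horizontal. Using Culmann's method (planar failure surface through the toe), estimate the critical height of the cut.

H_c = 14.41 m

Culmann's analysis gives the critical failure plane at α_cr = (β + φ')/2 = (62.2 + 13.0)/2 = 37.6°, and the critical height
H_c = (4c'/γ) · sinβ cosφ' / [1 − cos(β − φ')]
    = (4·25.2/17.4) · sin62.2°·cos13.0° / [1 − cos(49.2°)]
    = 5.793 · 0.8846·0.9744 / [1 − 0.6534]
    = 5.793 · 0.8619 / 0.3466
    = 14.41 m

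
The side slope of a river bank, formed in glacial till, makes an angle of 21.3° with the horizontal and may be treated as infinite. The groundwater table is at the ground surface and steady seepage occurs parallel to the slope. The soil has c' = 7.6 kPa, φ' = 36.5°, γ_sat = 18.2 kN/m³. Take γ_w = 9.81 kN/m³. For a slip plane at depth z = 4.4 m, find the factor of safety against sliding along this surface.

FS = 1.16

With seepage parallel to the slope and the water table at the surface, the effective normal stress on the slip plane uses the buoyant unit weight γ' = γ_sat − γ_w while the driving shear stress uses γ_sat:
FS = [c' + γ' z cos²β tanφ'] / [γ_sat z sinβ cosβ]
γ' = 18.2 − 9.81 = 8.39 kN/m³
Numerator = 7.6 + 8.39·4.4·cos²21.3°·tan36.5° = 7.6 + 8.39·4.4·0.8680·0.7400 = 31.312 kPa
Denominator = 18.2·4.4·sin21.3°·cos21.3° = 18.2·4.4·0.3633·0.9317 = 27.102 kPa
FS = 31.312 / 27.102 = 1.155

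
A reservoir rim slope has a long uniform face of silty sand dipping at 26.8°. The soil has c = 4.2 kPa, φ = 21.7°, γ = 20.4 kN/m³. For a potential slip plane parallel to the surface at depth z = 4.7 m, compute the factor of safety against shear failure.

For an infinite slope with a slip plane parallel to the surface (no pore pressure): FS = [c + γz cos²β tanφ] / [γz sinβ cosβ].
γz = 20.4·4.7 = 95.88 kN/m²
Numerator = 4.2 + 95.88·cos²26.8°·tan21.7° = 4.2 + 95.88·0.7967·0.3979 = 34.599 kPa
Denominator = 95.88·sin26.8°·cos26.8° = 95.88·0.4509·0.8926 = 38.587 kPa
FS = 34.599 / 38.587 = 0.897

FS = 0.90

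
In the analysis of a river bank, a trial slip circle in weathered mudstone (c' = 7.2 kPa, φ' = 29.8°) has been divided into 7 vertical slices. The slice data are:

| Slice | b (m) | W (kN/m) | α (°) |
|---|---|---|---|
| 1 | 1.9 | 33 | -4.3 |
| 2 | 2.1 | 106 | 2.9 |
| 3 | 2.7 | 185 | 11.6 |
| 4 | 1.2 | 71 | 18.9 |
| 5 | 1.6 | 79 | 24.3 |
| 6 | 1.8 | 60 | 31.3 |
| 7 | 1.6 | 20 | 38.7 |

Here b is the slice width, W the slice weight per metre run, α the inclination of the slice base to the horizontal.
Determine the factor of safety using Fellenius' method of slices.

Ordinary method of slices: FS = Σ[c'·Δl_i + (W_i cosα_i)·tanφ'] / Σ W_i sinα_i, with Δl_i = b_i / cosα_i.
Slice 1: Δl = 1.9/cos(-4.3°) = 1.905 m; N'_1 = 33·cos(-4.3°) = 32.9; c'Δl = 13.72; W sinα = -2.5
Slice 2: Δl = 2.1/cos2.9° = 2.103 m; N'_2 = 106·cos2.9° = 105.9; c'Δl = 15.14; W sinα = 5.4
Slice 3: Δl = 2.7/cos11.6° = 2.756 m; N'_3 = 185·cos11.6° = 181.2; c'Δl = 19.85; W sinα = 37.2
Slice 4: Δl = 1.2/cos18.9° = 1.268 m; N'_4 = 71·cos18.9° = 67.2; c'Δl = 9.13; W sinα = 23.0
Slice 5: Δl = 1.6/cos24.3° = 1.756 m; N'_5 = 79·cos24.3° = 72.0; c'Δl = 12.64; W sinα = 32.5
Slice 6: Δl = 1.8/cos31.3° = 2.107 m; N'_6 = 60·cos31.3° = 51.3; c'Δl = 15.17; W sinα = 31.2
Slice 7: Δl = 1.6/cos38.7° = 2.050 m; N'_7 = 20·cos38.7° = 15.6; c'Δl = 14.76; W sinα = 12.5
Σc'Δl = 100.4 kN/m; ΣN' = 526.0 kN/m; ΣW sinα = 139.3 kN/m
Resisting = 100.4 + 526.0·tan29.8° = 100.4 + 301.3 = 401.7 kN/m
FS = 401.7 / 139.3 = 2.884

FS = 2.88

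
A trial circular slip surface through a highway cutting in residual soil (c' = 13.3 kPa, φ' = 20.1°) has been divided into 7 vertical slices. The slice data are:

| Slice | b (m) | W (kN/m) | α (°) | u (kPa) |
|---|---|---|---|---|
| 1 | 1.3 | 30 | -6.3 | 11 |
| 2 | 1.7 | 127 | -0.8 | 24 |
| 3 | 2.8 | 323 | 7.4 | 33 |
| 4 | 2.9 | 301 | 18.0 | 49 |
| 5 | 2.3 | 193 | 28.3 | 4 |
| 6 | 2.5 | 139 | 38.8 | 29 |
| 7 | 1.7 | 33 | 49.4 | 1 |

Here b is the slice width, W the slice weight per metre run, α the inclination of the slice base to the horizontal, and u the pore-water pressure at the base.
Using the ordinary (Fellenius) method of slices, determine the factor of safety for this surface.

Ordinary method of slices: FS = Σ[c'·Δl_i + (W_i cosα_i − u_i·Δl_i)·tanφ'] / Σ W_i sinα_i, with Δl_i = b_i / cosα_i.
Slice 1: Δl = 1.3/cos(-6.3°) = 1.308 m; N'_1 = 30·cos(-6.3°) − 11·1.308 = 15.4; c'Δl = 17.40; W sinα = -3.3
Slice 2: Δl = 1.7/cos(-0.8°) = 1.700 m; N'_2 = 127·cos(-0.8°) − 24·1.700 = 86.2; c'Δl = 22.61; W sinα = -1.8
Slice 3: Δl = 2.8/cos7.4° = 2.824 m; N'_3 = 323·cos7.4° − 33·2.824 = 227.1; c'Δl = 37.55; W sinα = 41.6
Slice 4: Δl = 2.9/cos18.0° = 3.049 m; N'_4 = 301·cos18.0° − 49·3.049 = 136.9; c'Δl = 40.55; W sinα = 93.0
Slice 5: Δl = 2.3/cos28.3° = 2.612 m; N'_5 = 193·cos28.3° − 4·2.612 = 159.5; c'Δl = 34.74; W sinα = 91.5
Slice 6: Δl = 2.5/cos38.8° = 3.208 m; N'_6 = 139·cos38.8° − 29·3.208 = 15.3; c'Δl = 42.66; W sinα = 87.1
Slice 7: Δl = 1.7/cos49.4° = 2.612 m; N'_7 = 33·cos49.4° − 1·2.612 = 18.9; c'Δl = 34.74; W sinα = 25.1
Σc'Δl = 230.3 kN/m; ΣN' = 659.3 kN/m; ΣW sinα = 333.2 kN/m
Resisting = 230.3 + 659.3·tan20.1° = 230.3 + 241.3 = 471.5 kN/m
FS = 471.5 / 333.2 = 1.415

FS = 1.42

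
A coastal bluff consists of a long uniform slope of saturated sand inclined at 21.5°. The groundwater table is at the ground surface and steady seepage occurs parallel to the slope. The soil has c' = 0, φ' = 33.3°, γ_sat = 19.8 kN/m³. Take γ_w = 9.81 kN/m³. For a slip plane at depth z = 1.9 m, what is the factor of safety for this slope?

FS = 0.84

With seepage parallel to the slope and the water table at the surface, the effective normal stress on the slip plane uses the buoyant unit weight γ' = γ_sat − γ_w while the driving shear stress uses γ_sat:
FS = [c' + γ' z cos²β tanφ'] / [γ_sat z sinβ cosβ]
(For c' = 0 this reduces to FS = (γ'/γ_sat)·tanφ'/tanβ.)
γ' = 19.8 − 9.81 = 9.99 kN/m³
Numerator = 0.0 + 9.99·1.9·cos²21.5°·tan33.3° = 0.0 + 9.99·1.9·0.8657·0.6569 = 10.793 kPa
Denominator = 19.8·1.9·sin21.5°·cos21.5° = 19.8·1.9·0.3665·0.9304 = 12.828 kPa
FS = 10.793 / 12.828 = 0.841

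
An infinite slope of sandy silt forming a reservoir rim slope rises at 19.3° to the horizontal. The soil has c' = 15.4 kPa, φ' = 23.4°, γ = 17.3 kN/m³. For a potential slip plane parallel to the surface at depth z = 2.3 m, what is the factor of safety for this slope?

For an infinite slope with a slip plane parallel to the surface (no pore pressure): FS = [c' + γz cos²β tanφ'] / [γz sinβ cosβ].
γz = 17.3·2.3 = 39.79 kN/m²
Numerator = 15.4 + 39.79·cos²19.3°·tan23.4° = 15.4 + 39.79·0.8908·0.4327 = 30.738 kPa
Denominator = 39.79·sin19.3°·cos19.3° = 39.79·0.3305·0.9438 = 12.412 kPa
FS = 30.738 / 12.412 = 2.476

FS = 2.48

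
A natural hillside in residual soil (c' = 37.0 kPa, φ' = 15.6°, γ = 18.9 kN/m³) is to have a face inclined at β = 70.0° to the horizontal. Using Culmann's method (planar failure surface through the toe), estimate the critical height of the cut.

Culmann's analysis gives the critical failure plane at α_cr = (β + φ')/2 = (70.0 + 15.6)/2 = 42.8°, and the critical height
H_c = (4c'/γ) · sinβ cosφ' / [1 − cos(β − φ')]
    = (4·37.0/18.9) · sin70.0°·cos15.6° / [1 − cos(54.4°)]
    = 7.831 · 0.9397·0.9632 / [1 − 0.5821]
    = 7.831 · 0.9051 / 0.4179
    = 16.96 m

H_c = 16.96 m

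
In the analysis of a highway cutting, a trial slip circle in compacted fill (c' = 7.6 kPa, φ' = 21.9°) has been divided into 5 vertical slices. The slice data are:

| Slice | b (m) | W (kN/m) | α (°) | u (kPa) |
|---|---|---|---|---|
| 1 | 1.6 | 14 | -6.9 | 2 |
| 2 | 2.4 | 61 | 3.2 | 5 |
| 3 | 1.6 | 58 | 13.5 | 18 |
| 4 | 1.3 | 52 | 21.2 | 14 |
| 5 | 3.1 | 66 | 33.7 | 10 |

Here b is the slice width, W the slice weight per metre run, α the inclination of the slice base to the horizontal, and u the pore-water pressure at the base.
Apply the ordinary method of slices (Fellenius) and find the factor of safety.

Ordinary method of slices: FS = Σ[c'·Δl_i + (W_i cosα_i − u_i·Δl_i)·tanφ'] / Σ W_i sinα_i, with Δl_i = b_i / cosα_i.
Slice 1: Δl = 1.6/cos(-6.9°) = 1.612 m; N'_1 = 14·cos(-6.9°) − 2·1.612 = 10.7; c'Δl = 12.25; W sinα = -1.7
Slice 2: Δl = 2.4/cos3.2° = 2.404 m; N'_2 = 61·cos3.2° − 5·2.404 = 48.9; c'Δl = 18.27; W sinα = 3.4
Slice 3: Δl = 1.6/cos13.5° = 1.645 m; N'_3 = 58·cos13.5° − 18·1.645 = 26.8; c'Δl = 12.51; W sinα = 13.5
Slice 4: Δl = 1.3/cos21.2° = 1.394 m; N'_4 = 52·cos21.2° − 14·1.394 = 29.0; c'Δl = 10.60; W sinα = 18.8
Slice 5: Δl = 3.1/cos33.7° = 3.726 m; N'_5 = 66·cos33.7° − 10·3.726 = 17.6; c'Δl = 28.32; W sinα = 36.6
Σc'Δl = 81.9 kN/m; ΣN' = 132.9 kN/m; ΣW sinα = 70.7 kN/m
Resisting = 81.9 + 132.9·tan21.9° = 81.9 + 53.4 = 135.4 kN/m
FS = 135.4 / 70.7 = 1.915

FS = 1.92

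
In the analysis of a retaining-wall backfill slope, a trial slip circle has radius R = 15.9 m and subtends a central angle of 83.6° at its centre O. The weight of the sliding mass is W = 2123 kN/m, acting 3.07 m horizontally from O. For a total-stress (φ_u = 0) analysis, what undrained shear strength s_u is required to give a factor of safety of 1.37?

FS = s_u·L_a·R / (W·d), so s_u = FS·W·d / (L_a·R).
Arc length L_a = R·θ = 15.9·(83.6°·π/180) = 15.9·1.4591 = 23.20 m
s_u = 1.37·2123·3.07 / (23.20·15.9) = 8929.1 / 368.87 = 24.21 kPa

s_u = 24.2 kPa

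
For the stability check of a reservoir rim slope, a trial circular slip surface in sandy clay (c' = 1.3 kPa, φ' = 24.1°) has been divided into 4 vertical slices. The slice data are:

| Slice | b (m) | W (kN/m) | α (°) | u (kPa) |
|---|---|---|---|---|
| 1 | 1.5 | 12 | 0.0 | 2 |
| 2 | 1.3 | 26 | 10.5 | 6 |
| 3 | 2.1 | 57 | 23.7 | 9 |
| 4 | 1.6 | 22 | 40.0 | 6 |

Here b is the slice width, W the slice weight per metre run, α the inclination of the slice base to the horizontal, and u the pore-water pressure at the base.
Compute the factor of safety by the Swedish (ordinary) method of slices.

FS = 0.89

Ordinary method of slices: FS = Σ[c'·Δl_i + (W_i cosα_i − u_i·Δl_i)·tanφ'] / Σ W_i sinα_i, with Δl_i = b_i / cosα_i.
Slice 1: Δl = 1.5/cos0.0° = 1.500 m; N'_1 = 12·cos0.0° − 2·1.500 = 9.0; c'Δl = 1.95; W sinα = 0.0
Slice 2: Δl = 1.3/cos10.5° = 1.322 m; N'_2 = 26·cos10.5° − 6·1.322 = 17.6; c'Δl = 1.72; W sinα = 4.7
Slice 3: Δl = 2.1/cos23.7° = 2.293 m; N'_3 = 57·cos23.7° − 9·2.293 = 31.6; c'Δl = 2.98; W sinα = 22.9
Slice 4: Δl = 1.6/cos40.0° = 2.089 m; N'_4 = 22·cos40.0° − 6·2.089 = 4.3; c'Δl = 2.72; W sinα = 14.1
Σc'Δl = 9.4 kN/m; ΣN' = 62.5 kN/m; ΣW sinα = 41.8 kN/m
Resisting = 9.4 + 62.5·tan24.1° = 9.4 + 28.0 = 37.3 kN/m
FS = 37.3 / 41.8 = 0.893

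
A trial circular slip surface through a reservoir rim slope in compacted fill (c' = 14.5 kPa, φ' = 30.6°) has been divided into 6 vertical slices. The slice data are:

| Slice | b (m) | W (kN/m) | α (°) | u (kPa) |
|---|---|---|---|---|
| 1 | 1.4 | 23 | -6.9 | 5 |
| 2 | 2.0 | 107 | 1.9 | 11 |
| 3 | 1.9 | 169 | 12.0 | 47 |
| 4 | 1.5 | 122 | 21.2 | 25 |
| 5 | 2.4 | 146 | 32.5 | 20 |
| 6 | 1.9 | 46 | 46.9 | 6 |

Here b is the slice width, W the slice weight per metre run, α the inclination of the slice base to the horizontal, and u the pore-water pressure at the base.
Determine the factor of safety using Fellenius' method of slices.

Ordinary method of slices: FS = Σ[c'·Δl_i + (W_i cosα_i − u_i·Δl_i)·tanφ'] / Σ W_i sinα_i, with Δl_i = b_i / cosα_i.
Slice 1: Δl = 1.4/cos(-6.9°) = 1.410 m; N'_1 = 23·cos(-6.9°) − 5·1.410 = 15.8; c'Δl = 20.45; W sinα = -2.8
Slice 2: Δl = 2.0/cos1.9° = 2.001 m; N'_2 = 107·cos1.9° − 11·2.001 = 84.9; c'Δl = 29.02; W sinα = 3.5
Slice 3: Δl = 1.9/cos12.0° = 1.942 m; N'_3 = 169·cos12.0° − 47·1.942 = 74.0; c'Δl = 28.17; W sinα = 35.1
Slice 4: Δl = 1.5/cos21.2° = 1.609 m; N'_4 = 122·cos21.2° − 25·1.609 = 73.5; c'Δl = 23.33; W sinα = 44.1
Slice 5: Δl = 2.4/cos32.5° = 2.846 m; N'_5 = 146·cos32.5° − 20·2.846 = 66.2; c'Δl = 41.26; W sinα = 78.4
Slice 6: Δl = 1.9/cos46.9° = 2.781 m; N'_6 = 46·cos46.9° − 6·2.781 = 14.7; c'Δl = 40.32; W sinα = 33.6
Σc'Δl = 182.5 kN/m; ΣN' = 329.2 kN/m; ΣW sinα = 192.1 kN/m
Resisting = 182.5 + 329.2·tan30.6° = 182.5 + 194.7 = 377.2 kN/m
FS = 377.2 / 192.1 = 1.964

FS = 1.96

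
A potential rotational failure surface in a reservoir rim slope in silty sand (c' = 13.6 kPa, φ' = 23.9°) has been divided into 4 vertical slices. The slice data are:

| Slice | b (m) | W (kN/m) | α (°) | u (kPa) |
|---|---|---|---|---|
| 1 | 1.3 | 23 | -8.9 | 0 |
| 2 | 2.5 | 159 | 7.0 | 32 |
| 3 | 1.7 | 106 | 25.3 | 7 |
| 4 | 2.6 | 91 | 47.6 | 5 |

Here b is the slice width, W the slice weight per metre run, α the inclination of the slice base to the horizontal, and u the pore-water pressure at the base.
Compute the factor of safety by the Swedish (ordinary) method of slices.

FS = 1.79

Ordinary method of slices: FS = Σ[c'·Δl_i + (W_i cosα_i − u_i·Δl_i)·tanφ'] / Σ W_i sinα_i, with Δl_i = b_i / cosα_i.
Slice 1: Δl = 1.3/cos(-8.9°) = 1.316 m; N'_1 = 23·cos(-8.9°) − 0·1.316 = 22.7; c'Δl = 17.90; W sinα = -3.6
Slice 2: Δl = 2.5/cos7.0° = 2.519 m; N'_2 = 159·cos7.0° − 32·2.519 = 77.2; c'Δl = 34.26; W sinα = 19.4
Slice 3: Δl = 1.7/cos25.3° = 1.880 m; N'_3 = 106·cos25.3° − 7·1.880 = 82.7; c'Δl = 25.57; W sinα = 45.3
Slice 4: Δl = 2.6/cos47.6° = 3.856 m; N'_4 = 91·cos47.6° − 5·3.856 = 42.1; c'Δl = 52.44; W sinα = 67.2
Σc'Δl = 130.2 kN/m; ΣN' = 224.7 kN/m; ΣW sinα = 128.3 kN/m
Resisting = 130.2 + 224.7·tan23.9° = 130.2 + 99.6 = 229.7 kN/m
FS = 229.7 / 128.3 = 1.790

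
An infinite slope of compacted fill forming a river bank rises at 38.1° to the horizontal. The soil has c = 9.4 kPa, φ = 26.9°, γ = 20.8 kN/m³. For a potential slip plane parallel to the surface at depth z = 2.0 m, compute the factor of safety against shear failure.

FS = 1.11

For an infinite slope with a slip plane parallel to the surface (no pore pressure): FS = [c + γz cos²β tanφ] / [γz sinβ cosβ].
γz = 20.8·2.0 = 41.60 kN/m²
Numerator = 9.4 + 41.60·cos²38.1°·tan26.9° = 9.4 + 41.60·0.6193·0.5073 = 22.470 kPa
Denominator = 41.60·sin38.1°·cos38.1° = 41.60·0.6170·0.7869 = 20.200 kPa
FS = 22.470 / 20.200 = 1.112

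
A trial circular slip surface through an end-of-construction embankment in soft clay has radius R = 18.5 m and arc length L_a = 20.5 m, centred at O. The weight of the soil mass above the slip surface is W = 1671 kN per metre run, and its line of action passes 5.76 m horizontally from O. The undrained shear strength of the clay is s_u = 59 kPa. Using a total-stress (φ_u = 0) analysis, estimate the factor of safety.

FS = 2.32

Taking moments about the centre O, the resisting moment is provided by the undrained shear strength acting along the arc:
M_R = s_u·L_a·R = 59·20.50·18.5 = 22375.8 kN·m/m
M_D = W·d = 1671·5.76 = 9625.0 kN·m/m
FS = M_R / M_D = 22375.8 / 9625.0 = 2.325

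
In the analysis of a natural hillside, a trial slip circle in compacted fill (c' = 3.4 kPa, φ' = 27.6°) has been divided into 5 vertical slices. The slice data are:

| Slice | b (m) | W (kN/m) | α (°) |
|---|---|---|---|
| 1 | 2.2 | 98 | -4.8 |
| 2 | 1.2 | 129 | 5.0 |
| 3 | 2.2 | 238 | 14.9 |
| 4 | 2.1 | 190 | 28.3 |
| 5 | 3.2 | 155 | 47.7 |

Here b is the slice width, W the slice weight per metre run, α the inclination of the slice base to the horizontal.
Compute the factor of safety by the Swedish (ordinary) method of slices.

Ordinary method of slices: FS = Σ[c'·Δl_i + (W_i cosα_i)·tanφ'] / Σ W_i sinα_i, with Δl_i = b_i / cosα_i.
Slice 1: Δl = 2.2/cos(-4.8°) = 2.208 m; N'_1 = 98·cos(-4.8°) = 97.7; c'Δl = 7.51; W sinα = -8.2
Slice 2: Δl = 1.2/cos5.0° = 1.205 m; N'_2 = 129·cos5.0° = 128.5; c'Δl = 4.10; W sinα = 11.2
Slice 3: Δl = 2.2/cos14.9° = 2.277 m; N'_3 = 238·cos14.9° = 230.0; c'Δl = 7.74; W sinα = 61.2
Slice 4: Δl = 2.1/cos28.3° = 2.385 m; N'_4 = 190·cos28.3° = 167.3; c'Δl = 8.11; W sinα = 90.1
Slice 5: Δl = 3.2/cos47.7° = 4.755 m; N'_5 = 155·cos47.7° = 104.3; c'Δl = 16.17; W sinα = 114.6
Σc'Δl = 43.6 kN/m; ΣN' = 727.8 kN/m; ΣW sinα = 269.0 kN/m
Resisting = 43.6 + 727.8·tan27.6° = 43.6 + 380.5 = 424.1 kN/m
FS = 424.1 / 269.0 = 1.577

FS = 1.58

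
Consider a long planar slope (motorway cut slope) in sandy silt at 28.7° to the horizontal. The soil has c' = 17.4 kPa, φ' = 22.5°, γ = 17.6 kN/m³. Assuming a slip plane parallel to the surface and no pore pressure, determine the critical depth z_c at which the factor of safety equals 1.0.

Setting FS = 1.00 in FS = [c' + γz cos²β tanφ'] / [γz sinβ cosβ] and solving for z:
z = c' / [γ cosβ (FS·sinβ − cosβ·tanφ')]
  = 17.4 / [17.6·cos28.7°·(1.00·sin28.7° − cos28.7°·tan22.5°)]
  = 17.4 / [17.6·0.8771·(1.00·0.4802 − 0.8771·0.4142)]
  = 17.4 / 1.8046 = 9.642 m

z_c = 9.64 m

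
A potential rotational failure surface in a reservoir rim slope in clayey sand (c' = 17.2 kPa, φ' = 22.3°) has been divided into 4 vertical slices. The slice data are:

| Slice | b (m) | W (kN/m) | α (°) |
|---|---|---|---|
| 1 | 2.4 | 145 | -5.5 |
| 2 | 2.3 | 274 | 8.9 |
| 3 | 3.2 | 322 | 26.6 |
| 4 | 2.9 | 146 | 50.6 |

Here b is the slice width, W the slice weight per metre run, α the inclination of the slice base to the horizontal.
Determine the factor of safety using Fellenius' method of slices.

FS = 1.92

Ordinary method of slices: FS = Σ[c'·Δl_i + (W_i cosα_i)·tanφ'] / Σ W_i sinα_i, with Δl_i = b_i / cosα_i.
Slice 1: Δl = 2.4/cos(-5.5°) = 2.411 m; N'_1 = 145·cos(-5.5°) = 144.3; c'Δl = 41.47; W sinα = -13.9
Slice 2: Δl = 2.3/cos8.9° = 2.328 m; N'_2 = 274·cos8.9° = 270.7; c'Δl = 40.04; W sinα = 42.4
Slice 3: Δl = 3.2/cos26.6° = 3.579 m; N'_3 = 322·cos26.6° = 287.9; c'Δl = 61.56; W sinα = 144.2
Slice 4: Δl = 2.9/cos50.6° = 4.569 m; N'_4 = 146·cos50.6° = 92.7; c'Δl = 78.58; W sinα = 112.8
Σc'Δl = 221.7 kN/m; ΣN' = 795.6 kN/m; ΣW sinα = 285.5 kN/m
Resisting = 221.7 + 795.6·tan22.3° = 221.7 + 326.3 = 548.0 kN/m
FS = 548.0 / 285.5 = 1.919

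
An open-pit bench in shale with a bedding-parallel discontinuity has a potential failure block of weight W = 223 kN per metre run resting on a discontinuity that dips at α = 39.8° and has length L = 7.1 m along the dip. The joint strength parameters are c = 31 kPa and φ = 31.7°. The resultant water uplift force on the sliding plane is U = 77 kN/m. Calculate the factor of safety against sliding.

Resolving the block weight along and normal to the plane and applying the Mohr–Coulomb strength on the joint:
N' = W cosα − U = 223·cos39.8° − 77 = 94.3 kN/m
Driving force T = W sinα = 223·sin39.8° = 142.7 kN/m
Resisting force R = c·L + N'·tanφ = 31·7.1 + 94.3·tan31.7° = 220.1 + 58.3 = 278.4 kN/m
FS = R / T = 278.4 / 142.7 = 1.950

FS = 1.95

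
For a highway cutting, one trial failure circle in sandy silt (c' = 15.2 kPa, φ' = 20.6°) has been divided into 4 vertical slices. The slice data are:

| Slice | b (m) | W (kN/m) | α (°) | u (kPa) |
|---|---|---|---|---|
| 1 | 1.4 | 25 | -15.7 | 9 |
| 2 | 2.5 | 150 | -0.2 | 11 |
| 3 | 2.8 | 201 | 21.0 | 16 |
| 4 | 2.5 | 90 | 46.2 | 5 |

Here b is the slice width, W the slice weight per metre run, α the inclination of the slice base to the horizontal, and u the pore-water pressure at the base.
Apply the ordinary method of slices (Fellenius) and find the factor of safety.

Ordinary method of slices: FS = Σ[c'·Δl_i + (W_i cosα_i − u_i·Δl_i)·tanφ'] / Σ W_i sinα_i, with Δl_i = b_i / cosα_i.
Slice 1: Δl = 1.4/cos(-15.7°) = 1.454 m; N'_1 = 25·cos(-15.7°) − 9·1.454 = 11.0; c'Δl = 22.10; W sinα = -6.8
Slice 2: Δl = 2.5/cos(-0.2°) = 2.500 m; N'_2 = 150·cos(-0.2°) − 11·2.500 = 122.5; c'Δl = 38.00; W sinα = -0.5
Slice 3: Δl = 2.8/cos21.0° = 2.999 m; N'_3 = 201·cos21.0° − 16·2.999 = 139.7; c'Δl = 45.59; W sinα = 72.0
Slice 4: Δl = 2.5/cos46.2° = 3.612 m; N'_4 = 90·cos46.2° − 5·3.612 = 44.2; c'Δl = 54.90; W sinα = 65.0
Σc'Δl = 160.6 kN/m; ΣN' = 317.4 kN/m; ΣW sinα = 129.7 kN/m
Resisting = 160.6 + 317.4·tan20.6° = 160.6 + 119.3 = 279.9 kN/m
FS = 279.9 / 129.7 = 2.158

FS = 2.16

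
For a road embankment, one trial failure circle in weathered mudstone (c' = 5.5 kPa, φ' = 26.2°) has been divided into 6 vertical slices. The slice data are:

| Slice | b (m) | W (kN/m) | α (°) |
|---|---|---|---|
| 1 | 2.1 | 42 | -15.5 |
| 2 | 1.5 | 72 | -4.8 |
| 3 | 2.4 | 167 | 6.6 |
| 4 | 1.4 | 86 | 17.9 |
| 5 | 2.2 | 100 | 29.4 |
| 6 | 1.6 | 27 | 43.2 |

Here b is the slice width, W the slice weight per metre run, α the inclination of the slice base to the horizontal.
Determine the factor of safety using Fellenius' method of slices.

Ordinary method of slices: FS = Σ[c'·Δl_i + (W_i cosα_i)·tanφ'] / Σ W_i sinα_i, with Δl_i = b_i / cosα_i.
Slice 1: Δl = 2.1/cos(-15.5°) = 2.179 m; N'_1 = 42·cos(-15.5°) = 40.5; c'Δl = 11.99; W sinα = -11.2
Slice 2: Δl = 1.5/cos(-4.8°) = 1.505 m; N'_2 = 72·cos(-4.8°) = 71.7; c'Δl = 8.28; W sinα = -6.0
Slice 3: Δl = 2.4/cos6.6° = 2.416 m; N'_3 = 167·cos6.6° = 165.9; c'Δl = 13.29; W sinα = 19.2
Slice 4: Δl = 1.4/cos17.9° = 1.471 m; N'_4 = 86·cos17.9° = 81.8; c'Δl = 8.09; W sinα = 26.4
Slice 5: Δl = 2.2/cos29.4° = 2.525 m; N'_5 = 100·cos29.4° = 87.1; c'Δl = 13.89; W sinα = 49.1
Slice 6: Δl = 1.6/cos43.2° = 2.195 m; N'_6 = 27·cos43.2° = 19.7; c'Δl = 12.07; W sinα = 18.5
Σc'Δl = 67.6 kN/m; ΣN' = 466.8 kN/m; ΣW sinα = 96.0 kN/m
Resisting = 67.6 + 466.8·tan26.2° = 67.6 + 229.7 = 297.3 kN/m
FS = 297.3 / 96.0 = 3.098

FS = 3.10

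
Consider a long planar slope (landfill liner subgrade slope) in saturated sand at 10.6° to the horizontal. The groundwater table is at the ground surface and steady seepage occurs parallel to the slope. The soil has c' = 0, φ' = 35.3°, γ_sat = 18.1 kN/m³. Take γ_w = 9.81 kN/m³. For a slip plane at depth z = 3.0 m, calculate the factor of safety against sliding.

With seepage parallel to the slope and the water table at the surface, the effective normal stress on the slip plane uses the buoyant unit weight γ' = γ_sat − γ_w while the driving shear stress uses γ_sat:
FS = [c' + γ' z cos²β tanφ'] / [γ_sat z sinβ cosβ]
(For c' = 0 this reduces to FS = (γ'/γ_sat)·tanφ'/tanβ.)
γ' = 18.1 − 9.81 = 8.29 kN/m³
Numerator = 0.0 + 8.29·3.0·cos²10.6°·tan35.3° = 0.0 + 8.29·3.0·0.9662·0.7080 = 17.013 kPa
Denominator = 18.1·3.0·sin10.6°·cos10.6° = 18.1·3.0·0.1840·0.9829 = 9.818 kPa
FS = 17.013 / 9.818 = 1.733

FS = 1.73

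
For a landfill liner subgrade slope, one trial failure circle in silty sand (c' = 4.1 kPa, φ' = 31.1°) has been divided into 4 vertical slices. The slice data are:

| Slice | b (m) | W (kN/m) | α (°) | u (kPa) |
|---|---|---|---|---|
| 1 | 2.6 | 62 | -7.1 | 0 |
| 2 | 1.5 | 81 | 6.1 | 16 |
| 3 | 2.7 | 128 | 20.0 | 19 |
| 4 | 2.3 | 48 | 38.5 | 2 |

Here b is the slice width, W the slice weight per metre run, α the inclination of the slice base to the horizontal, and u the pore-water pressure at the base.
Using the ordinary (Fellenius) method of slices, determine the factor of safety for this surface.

Ordinary method of slices: FS = Σ[c'·Δl_i + (W_i cosα_i − u_i·Δl_i)·tanφ'] / Σ W_i sinα_i, with Δl_i = b_i / cosα_i.
Slice 1: Δl = 2.6/cos(-7.1°) = 2.620 m; N'_1 = 62·cos(-7.1°) − 0·2.620 = 61.5; c'Δl = 10.74; W sinα = -7.7
Slice 2: Δl = 1.5/cos6.1° = 1.509 m; N'_2 = 81·cos6.1° − 16·1.509 = 56.4; c'Δl = 6.19; W sinα = 8.6
Slice 3: Δl = 2.7/cos20.0° = 2.873 m; N'_3 = 128·cos20.0° − 19·2.873 = 65.7; c'Δl = 11.78; W sinα = 43.8
Slice 4: Δl = 2.3/cos38.5° = 2.939 m; N'_4 = 48·cos38.5° − 2·2.939 = 31.7; c'Δl = 12.05; W sinα = 29.9
Σc'Δl = 40.8 kN/m; ΣN' = 215.3 kN/m; ΣW sinα = 74.6 kN/m
Resisting = 40.8 + 215.3·tan31.1° = 40.8 + 129.9 = 170.6 kN/m
FS = 170.6 / 74.6 = 2.287

FS = 2.29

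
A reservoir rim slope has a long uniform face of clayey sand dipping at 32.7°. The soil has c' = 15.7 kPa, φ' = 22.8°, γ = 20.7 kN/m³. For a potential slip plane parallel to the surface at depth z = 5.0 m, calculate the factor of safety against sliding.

FS = 0.99

For an infinite slope with a slip plane parallel to the surface (no pore pressure): FS = [c' + γz cos²β tanφ'] / [γz sinβ cosβ].
γz = 20.7·5.0 = 103.50 kN/m²
Numerator = 15.7 + 103.50·cos²32.7°·tan22.8° = 15.7 + 103.50·0.7081·0.4204 = 46.509 kPa
Denominator = 103.50·sin32.7°·cos32.7° = 103.50·0.5402·0.8415 = 47.053 kPa
FS = 46.509 / 47.053 = 0.988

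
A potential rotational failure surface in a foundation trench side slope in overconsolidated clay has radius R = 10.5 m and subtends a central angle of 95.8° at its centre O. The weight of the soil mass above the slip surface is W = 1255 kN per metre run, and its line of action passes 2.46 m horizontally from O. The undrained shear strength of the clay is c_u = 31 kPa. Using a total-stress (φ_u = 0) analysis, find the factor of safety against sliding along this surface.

FS = 1.85

Taking moments about the centre O, the resisting moment is provided by the undrained shear strength acting along the arc:
Arc length L_a = R·θ = 10.5·(95.8°·π/180) = 10.5·1.6720 = 17.56 m
M_R = c_u·L_a·R = 31·17.56·10.5 = 5714.6 kN·m/m
M_D = W·d = 1255·2.46 = 3087.3 kN·m/m
FS = M_R / M_D = 5714.6 / 3087.3 = 1.851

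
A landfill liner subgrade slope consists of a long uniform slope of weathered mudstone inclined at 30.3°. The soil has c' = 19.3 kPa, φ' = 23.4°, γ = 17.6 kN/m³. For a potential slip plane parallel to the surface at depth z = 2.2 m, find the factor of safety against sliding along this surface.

For an infinite slope with a slip plane parallel to the surface (no pore pressure): FS = [c' + γz cos²β tanφ'] / [γz sinβ cosβ].
γz = 17.6·2.2 = 38.72 kN/m²
Numerator = 19.3 + 38.72·cos²30.3°·tan23.4° = 19.3 + 38.72·0.7455·0.4327 = 31.791 kPa
Denominator = 38.72·sin30.3°·cos30.3° = 38.72·0.5045·0.8634 = 16.867 kPa
FS = 31.791 / 16.867 = 1.885

FS = 1.88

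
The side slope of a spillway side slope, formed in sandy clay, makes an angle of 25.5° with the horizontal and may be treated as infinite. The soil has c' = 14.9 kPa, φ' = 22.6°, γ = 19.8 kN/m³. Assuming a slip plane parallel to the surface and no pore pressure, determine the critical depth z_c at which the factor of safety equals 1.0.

z_c = 15.21 m

Setting FS = 1.00 in FS = [c' + γz cos²β tanφ'] / [γz sinβ cosβ] and solving for z:
z = c' / [γ cosβ (FS·sinβ − cosβ·tanφ')]
  = 14.9 / [19.8·cos25.5°·(1.00·sin25.5° − cos25.5°·tan22.6°)]
  = 14.9 / [19.8·0.9026·(1.00·0.4305 − 0.9026·0.4163)]
  = 14.9 / 0.9794 = 15.214 m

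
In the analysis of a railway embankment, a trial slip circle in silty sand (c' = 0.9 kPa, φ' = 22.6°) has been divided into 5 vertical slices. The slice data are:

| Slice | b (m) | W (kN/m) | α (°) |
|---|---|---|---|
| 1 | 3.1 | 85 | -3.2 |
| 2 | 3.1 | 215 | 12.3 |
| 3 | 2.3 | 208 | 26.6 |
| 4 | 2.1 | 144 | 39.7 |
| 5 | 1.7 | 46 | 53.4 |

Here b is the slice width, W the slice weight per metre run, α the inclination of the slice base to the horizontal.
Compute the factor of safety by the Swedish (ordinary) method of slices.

FS = 1.03

Ordinary method of slices: FS = Σ[c'·Δl_i + (W_i cosα_i)·tanφ'] / Σ W_i sinα_i, with Δl_i = b_i / cosα_i.
Slice 1: Δl = 3.1/cos(-3.2°) = 3.105 m; N'_1 = 85·cos(-3.2°) = 84.9; c'Δl = 2.79; W sinα = -4.7
Slice 2: Δl = 3.1/cos12.3° = 3.173 m; N'_2 = 215·cos12.3° = 210.1; c'Δl = 2.86; W sinα = 45.8
Slice 3: Δl = 2.3/cos26.6° = 2.572 m; N'_3 = 208·cos26.6° = 186.0; c'Δl = 2.32; W sinα = 93.1
Slice 4: Δl = 2.1/cos39.7° = 2.729 m; N'_4 = 144·cos39.7° = 110.8; c'Δl = 2.46; W sinα = 92.0
Slice 5: Δl = 1.7/cos53.4° = 2.851 m; N'_5 = 46·cos53.4° = 27.4; c'Δl = 2.57; W sinα = 36.9
Σc'Δl = 13.0 kN/m; ΣN' = 619.1 kN/m; ΣW sinα = 263.1 kN/m
Resisting = 13.0 + 619.1·tan22.6° = 13.0 + 257.7 = 270.7 kN/m
FS = 270.7 / 263.1 = 1.029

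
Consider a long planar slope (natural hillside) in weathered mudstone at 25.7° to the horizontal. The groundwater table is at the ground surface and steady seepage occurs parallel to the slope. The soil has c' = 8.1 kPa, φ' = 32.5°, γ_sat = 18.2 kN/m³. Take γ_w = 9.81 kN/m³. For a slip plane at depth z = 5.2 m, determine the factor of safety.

FS = 0.83

With seepage parallel to the slope and the water table at the surface, the effective normal stress on the slip plane uses the buoyant unit weight γ' = γ_sat − γ_w while the driving shear stress uses γ_sat:
FS = [c' + γ' z cos²β tanφ'] / [γ_sat z sinβ cosβ]
γ' = 18.2 − 9.81 = 8.39 kN/m³
Numerator = 8.1 + 8.39·5.2·cos²25.7°·tan32.5° = 8.1 + 8.39·5.2·0.8119·0.6371 = 30.667 kPa
Denominator = 18.2·5.2·sin25.7°·cos25.7° = 18.2·5.2·0.4337·0.9011 = 36.982 kPa
FS = 30.667 / 36.982 = 0.829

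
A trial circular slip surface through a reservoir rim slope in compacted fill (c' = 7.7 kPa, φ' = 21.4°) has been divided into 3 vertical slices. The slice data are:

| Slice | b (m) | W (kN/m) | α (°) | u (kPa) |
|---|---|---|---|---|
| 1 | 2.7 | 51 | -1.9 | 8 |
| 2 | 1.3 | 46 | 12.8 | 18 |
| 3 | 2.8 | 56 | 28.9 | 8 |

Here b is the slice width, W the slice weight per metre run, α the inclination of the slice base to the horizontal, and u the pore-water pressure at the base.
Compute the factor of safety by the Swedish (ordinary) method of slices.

FS = 2.38

Ordinary method of slices: FS = Σ[c'·Δl_i + (W_i cosα_i − u_i·Δl_i)·tanφ'] / Σ W_i sinα_i, with Δl_i = b_i / cosα_i.
Slice 1: Δl = 2.7/cos(-1.9°) = 2.701 m; N'_1 = 51·cos(-1.9°) − 8·2.701 = 29.4; c'Δl = 20.80; W sinα = -1.7
Slice 2: Δl = 1.3/cos12.8° = 1.333 m; N'_2 = 46·cos12.8° − 18·1.333 = 20.9; c'Δl = 10.27; W sinα = 10.2
Slice 3: Δl = 2.8/cos28.9° = 3.198 m; N'_3 = 56·cos28.9° − 8·3.198 = 23.4; c'Δl = 24.63; W sinα = 27.1
Σc'Δl = 55.7 kN/m; ΣN' = 73.7 kN/m; ΣW sinα = 35.6 kN/m
Resisting = 55.7 + 73.7·tan21.4° = 55.7 + 28.9 = 84.6 kN/m
FS = 84.6 / 35.6 = 2.378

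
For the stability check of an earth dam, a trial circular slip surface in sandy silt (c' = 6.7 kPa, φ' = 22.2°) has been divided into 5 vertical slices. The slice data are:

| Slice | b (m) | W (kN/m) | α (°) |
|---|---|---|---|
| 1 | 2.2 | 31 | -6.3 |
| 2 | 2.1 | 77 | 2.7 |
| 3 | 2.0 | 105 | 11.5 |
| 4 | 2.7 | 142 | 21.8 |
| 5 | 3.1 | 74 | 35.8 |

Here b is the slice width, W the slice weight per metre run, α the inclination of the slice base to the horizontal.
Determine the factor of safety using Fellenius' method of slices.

Ordinary method of slices: FS = Σ[c'·Δl_i + (W_i cosα_i)·tanφ'] / Σ W_i sinα_i, with Δl_i = b_i / cosα_i.
Slice 1: Δl = 2.2/cos(-6.3°) = 2.213 m; N'_1 = 31·cos(-6.3°) = 30.8; c'Δl = 14.83; W sinα = -3.4
Slice 2: Δl = 2.1/cos2.7° = 2.102 m; N'_2 = 77·cos2.7° = 76.9; c'Δl = 14.09; W sinα = 3.6
Slice 3: Δl = 2.0/cos11.5° = 2.041 m; N'_3 = 105·cos11.5° = 102.9; c'Δl = 13.67; W sinα = 20.9
Slice 4: Δl = 2.7/cos21.8° = 2.908 m; N'_4 = 142·cos21.8° = 131.8; c'Δl = 19.48; W sinα = 52.7
Slice 5: Δl = 3.1/cos35.8° = 3.822 m; N'_5 = 74·cos35.8° = 60.0; c'Δl = 25.61; W sinα = 43.3
Σc'Δl = 87.7 kN/m; ΣN' = 402.5 kN/m; ΣW sinα = 117.2 kN/m
Resisting = 87.7 + 402.5·tan22.2° = 87.7 + 164.3 = 251.9 kN/m
FS = 251.9 / 117.2 = 2.150

FS = 2.15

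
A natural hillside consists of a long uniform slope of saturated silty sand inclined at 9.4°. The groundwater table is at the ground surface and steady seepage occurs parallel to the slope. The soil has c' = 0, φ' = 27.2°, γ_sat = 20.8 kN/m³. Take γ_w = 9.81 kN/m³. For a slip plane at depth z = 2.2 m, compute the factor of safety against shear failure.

FS = 1.64

With seepage parallel to the slope and the water table at the surface, the effective normal stress on the slip plane uses the buoyant unit weight γ' = γ_sat − γ_w while the driving shear stress uses γ_sat:
FS = [c' + γ' z cos²β tanφ'] / [γ_sat z sinβ cosβ]
(For c' = 0 this reduces to FS = (γ'/γ_sat)·tanφ'/tanβ.)
γ' = 20.8 − 9.81 = 10.99 kN/m³
Numerator = 0.0 + 10.99·2.2·cos²9.4°·tan27.2° = 0.0 + 10.99·2.2·0.9733·0.5139 = 12.094 kPa
Denominator = 20.8·2.2·sin9.4°·cos9.4° = 20.8·2.2·0.1633·0.9866 = 7.373 kPa
FS = 12.094 / 7.373 = 1.640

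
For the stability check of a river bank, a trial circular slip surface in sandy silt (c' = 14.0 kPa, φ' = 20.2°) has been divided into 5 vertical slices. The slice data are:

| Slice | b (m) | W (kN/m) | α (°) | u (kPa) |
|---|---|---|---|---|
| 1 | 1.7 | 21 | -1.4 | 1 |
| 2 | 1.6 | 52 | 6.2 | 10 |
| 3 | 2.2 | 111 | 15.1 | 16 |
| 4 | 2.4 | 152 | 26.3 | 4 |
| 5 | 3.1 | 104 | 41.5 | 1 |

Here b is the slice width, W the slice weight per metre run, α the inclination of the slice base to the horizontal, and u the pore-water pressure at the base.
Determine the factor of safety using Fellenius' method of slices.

Ordinary method of slices: FS = Σ[c'·Δl_i + (W_i cosα_i − u_i·Δl_i)·tanφ'] / Σ W_i sinα_i, with Δl_i = b_i / cosα_i.
Slice 1: Δl = 1.7/cos(-1.4°) = 1.701 m; N'_1 = 21·cos(-1.4°) − 1·1.701 = 19.3; c'Δl = 23.81; W sinα = -0.5
Slice 2: Δl = 1.6/cos6.2° = 1.609 m; N'_2 = 52·cos6.2° − 10·1.609 = 35.6; c'Δl = 22.53; W sinα = 5.6
Slice 3: Δl = 2.2/cos15.1° = 2.279 m; N'_3 = 111·cos15.1° − 16·2.279 = 70.7; c'Δl = 31.90; W sinα = 28.9
Slice 4: Δl = 2.4/cos26.3° = 2.677 m; N'_4 = 152·cos26.3° − 4·2.677 = 125.6; c'Δl = 37.48; W sinα = 67.3
Slice 5: Δl = 3.1/cos41.5° = 4.139 m; N'_5 = 104·cos41.5° − 1·4.139 = 73.8; c'Δl = 57.95; W sinα = 68.9
Σc'Δl = 173.7 kN/m; ΣN' = 324.9 kN/m; ΣW sinα = 170.3 kN/m
Resisting = 173.7 + 324.9·tan20.2° = 173.7 + 119.5 = 293.2 kN/m
FS = 293.2 / 170.3 = 1.722

FS = 1.72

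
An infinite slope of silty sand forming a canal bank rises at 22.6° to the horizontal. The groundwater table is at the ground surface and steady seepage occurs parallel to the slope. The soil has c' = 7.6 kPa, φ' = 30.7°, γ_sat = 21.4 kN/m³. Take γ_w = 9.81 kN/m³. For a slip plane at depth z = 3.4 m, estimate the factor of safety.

FS = 1.07

With seepage parallel to the slope and the water table at the surface, the effective normal stress on the slip plane uses the buoyant unit weight γ' = γ_sat − γ_w while the driving shear stress uses γ_sat:
FS = [c' + γ' z cos²β tanφ'] / [γ_sat z sinβ cosβ]
γ' = 21.4 − 9.81 = 11.59 kN/m³
Numerator = 7.6 + 11.59·3.4·cos²22.6°·tan30.7° = 7.6 + 11.59·3.4·0.8523·0.5938 = 27.542 kPa
Denominator = 21.4·3.4·sin22.6°·cos22.6° = 21.4·3.4·0.3843·0.9232 = 25.814 kPa
FS = 27.542 / 25.814 = 1.067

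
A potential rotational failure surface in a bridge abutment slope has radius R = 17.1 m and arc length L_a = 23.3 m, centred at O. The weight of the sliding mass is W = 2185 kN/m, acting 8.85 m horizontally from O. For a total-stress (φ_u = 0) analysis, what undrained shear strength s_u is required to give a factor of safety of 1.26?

s_u = 61.2 kPa

FS = s_u·L_a·R / (W·d), so s_u = FS·W·d / (L_a·R).
s_u = 1.26·2185·8.85 / (23.30·17.1) = 24364.9 / 398.43 = 61.15 kPa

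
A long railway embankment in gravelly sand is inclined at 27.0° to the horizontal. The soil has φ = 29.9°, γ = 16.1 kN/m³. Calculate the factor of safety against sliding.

For a dry cohesionless infinite slope the factor of safety is FS = tanφ / tanβ.
FS = tan29.9° / tan27.0° = 0.5750 / 0.5095 = 1.129

FS = 1.13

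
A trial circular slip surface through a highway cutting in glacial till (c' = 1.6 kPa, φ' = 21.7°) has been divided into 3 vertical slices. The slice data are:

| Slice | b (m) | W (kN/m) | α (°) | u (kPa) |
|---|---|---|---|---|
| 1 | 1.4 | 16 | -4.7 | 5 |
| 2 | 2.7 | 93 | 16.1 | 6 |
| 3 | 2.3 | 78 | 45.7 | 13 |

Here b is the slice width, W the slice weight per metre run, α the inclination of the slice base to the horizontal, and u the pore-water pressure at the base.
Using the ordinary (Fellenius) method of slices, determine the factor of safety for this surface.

Ordinary method of slices: FS = Σ[c'·Δl_i + (W_i cosα_i − u_i·Δl_i)·tanφ'] / Σ W_i sinα_i, with Δl_i = b_i / cosα_i.
Slice 1: Δl = 1.4/cos(-4.7°) = 1.405 m; N'_1 = 16·cos(-4.7°) − 5·1.405 = 8.9; c'Δl = 2.25; W sinα = -1.3
Slice 2: Δl = 2.7/cos16.1° = 2.810 m; N'_2 = 93·cos16.1° − 6·2.810 = 72.5; c'Δl = 4.50; W sinα = 25.8
Slice 3: Δl = 2.3/cos45.7° = 3.293 m; N'_3 = 78·cos45.7° − 13·3.293 = 11.7; c'Δl = 5.27; W sinα = 55.8
Σc'Δl = 12.0 kN/m; ΣN' = 93.1 kN/m; ΣW sinα = 80.3 kN/m
Resisting = 12.0 + 93.1·tan21.7° = 12.0 + 37.0 = 49.1 kN/m
FS = 49.1 / 80.3 = 0.611

FS = 0.61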